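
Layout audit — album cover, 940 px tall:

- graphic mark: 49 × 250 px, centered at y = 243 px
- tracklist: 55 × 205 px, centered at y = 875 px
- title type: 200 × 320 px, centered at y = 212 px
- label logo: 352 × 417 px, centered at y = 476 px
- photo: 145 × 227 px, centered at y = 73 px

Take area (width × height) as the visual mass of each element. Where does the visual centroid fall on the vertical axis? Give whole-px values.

Areas → weights: graphic mark 49·250 = 12250, tracklist 55·205 = 11275, title type 200·320 = 64000, label logo 352·417 = 146784, photo 145·227 = 32915; Σw = 267224.
y: (12250·243 + 11275·875 + 64000·212 + 146784·476 + 32915·73) / 267224 = 98682354 / 267224 ≈ 369.29

y ≈ 369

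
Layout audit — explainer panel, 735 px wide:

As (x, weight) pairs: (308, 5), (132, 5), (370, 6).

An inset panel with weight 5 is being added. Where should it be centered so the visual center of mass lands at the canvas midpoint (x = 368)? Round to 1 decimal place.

x ≈ 661.6

New total weight: (5 + 5 + 6) + 5 = 21.
x: target moment 21×368 = 7728; current 5·308 + 5·132 + 6·370 = 4420; the inset panel supplies 3308, so x = 3308/5 ≈ 661.60.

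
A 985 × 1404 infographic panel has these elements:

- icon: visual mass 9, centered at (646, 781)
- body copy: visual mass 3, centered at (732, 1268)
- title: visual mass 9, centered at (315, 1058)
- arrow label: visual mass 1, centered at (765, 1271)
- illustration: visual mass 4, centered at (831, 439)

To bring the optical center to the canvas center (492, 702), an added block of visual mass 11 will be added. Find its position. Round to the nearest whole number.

(297, 236)

With the added block, Σw becomes 9 + 3 + 9 + 1 + 4 + 11 = 37.
Along x: (14934 + 11·x) / 37 = 492 (existing moment 9·646 + 3·732 + 9·315 + 1·765 + 4·831 = 14934) ⇒ x = (18204 − 14934) / 11 ≈ 297.27.
Along y: (23382 + 11·y) / 37 = 702 (existing moment 9·781 + 3·1268 + 9·1058 + 1·1271 + 4·439 = 23382) ⇒ y = (25974 − 23382) / 11 ≈ 235.64.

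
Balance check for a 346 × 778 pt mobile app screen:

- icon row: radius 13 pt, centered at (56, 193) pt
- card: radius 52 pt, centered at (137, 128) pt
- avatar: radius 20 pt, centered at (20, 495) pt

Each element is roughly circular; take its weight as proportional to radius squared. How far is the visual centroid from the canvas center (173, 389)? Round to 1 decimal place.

Weights ∝ r²: icon row 13² = 169, card 52² = 2704, avatar 20² = 400; Σw = 3273.
x: (169·56 + 2704·137 + 400·20) / 3273 = 387912 / 3273 ≈ 118.52
y: (169·193 + 2704·128 + 400·495) / 3273 = 576729 / 3273 ≈ 176.21
Relative to (173, 389): Δ = (-54.48, -212.79); |Δ| = √(-54.48² + -212.79²) ≈ 219.66.

≈ 219.7 pt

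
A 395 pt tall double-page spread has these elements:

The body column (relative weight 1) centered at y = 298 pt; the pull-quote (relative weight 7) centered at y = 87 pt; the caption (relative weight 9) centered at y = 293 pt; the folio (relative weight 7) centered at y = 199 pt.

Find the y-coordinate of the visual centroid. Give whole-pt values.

Total weight = 1 + 7 + 9 + 7 = 24.
y: (1·298 + 7·87 + 9·293 + 7·199) / 24 = 4937 / 24 ≈ 205.71

y ≈ 206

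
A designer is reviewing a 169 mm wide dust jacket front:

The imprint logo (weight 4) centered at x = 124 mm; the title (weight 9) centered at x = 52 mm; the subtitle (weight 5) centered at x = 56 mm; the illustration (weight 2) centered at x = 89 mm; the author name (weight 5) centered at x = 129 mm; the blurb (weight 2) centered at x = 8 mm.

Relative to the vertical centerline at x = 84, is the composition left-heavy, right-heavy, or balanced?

left-heavy

Weights sum to 4 + 9 + 5 + 2 + 5 + 2 = 27.
x-moment: 4·124 + 9·52 + 5·56 + 2·89 + 5·129 + 2·8 = 2083; centroid 2083/27 ≈ 77.15.
77.1 vs midline 84 → left-heavy.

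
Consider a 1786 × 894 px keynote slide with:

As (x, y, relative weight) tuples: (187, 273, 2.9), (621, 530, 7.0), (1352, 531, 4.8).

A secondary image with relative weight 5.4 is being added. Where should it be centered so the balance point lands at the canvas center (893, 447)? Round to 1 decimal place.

With the secondary image, Σw becomes 2.9 + 7.0 + 4.8 + 5.4 = 20.1.
Along x: (11378.9 + 5.4·x) / 20.1 = 893 (existing moment 2.9·187 + 7.0·621 + 4.8·1352 = 11378.9) ⇒ x = (17949.3 − 11378.9) / 5.4 ≈ 1216.74.
Along y: (7050.5 + 5.4·y) / 20.1 = 447 (existing moment 2.9·273 + 7.0·530 + 4.8·531 = 7050.5) ⇒ y = (8984.7 − 7050.5) / 5.4 ≈ 358.19.

(1216.7, 358.2)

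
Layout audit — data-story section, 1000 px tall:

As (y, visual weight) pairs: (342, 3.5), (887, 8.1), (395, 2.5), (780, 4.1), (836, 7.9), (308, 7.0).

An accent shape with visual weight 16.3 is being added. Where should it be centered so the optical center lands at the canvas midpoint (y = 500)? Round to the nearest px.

After adding the accent shape, total weight = 3.5 + 8.1 + 2.5 + 4.1 + 7.9 + 7.0 + 16.3 = 49.4.
y: target moment 49.4×500 = 24700.0; current 3.5·342 + 8.1·887 + 2.5·395 + 4.1·780 + 7.9·836 + 7.0·308 = 21327.6; the accent shape supplies 3372.4, so y = 3372.4/16.3 ≈ 206.90.

y ≈ 207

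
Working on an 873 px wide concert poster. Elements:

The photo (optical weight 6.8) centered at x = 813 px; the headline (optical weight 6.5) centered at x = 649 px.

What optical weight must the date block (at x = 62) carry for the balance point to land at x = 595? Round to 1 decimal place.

w ≈ 3.4

Fixed elements: Σw = 6.8 + 6.5 = 13.3, Σw·x = 6.8·813 + 6.5·649 = 9746.9.
For the centroid to hit 595: (9746.9 + w·62) / (13.3 + w) = 595.
Rearranging, w·(62 − 595) = 595·13.3 − 9746.9 = -1833.4, so w ≈ -1833.4/-533 = 3.44.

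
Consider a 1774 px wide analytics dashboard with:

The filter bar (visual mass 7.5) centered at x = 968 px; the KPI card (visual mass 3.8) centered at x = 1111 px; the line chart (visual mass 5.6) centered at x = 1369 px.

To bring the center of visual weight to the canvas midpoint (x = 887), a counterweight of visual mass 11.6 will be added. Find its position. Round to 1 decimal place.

x ≈ 528.6

After adding the counterweight, total weight = 7.5 + 3.8 + 5.6 + 11.6 = 28.5.
x: need Σw·x = 28.5·887 = 25279.5. Existing = 7.5·968 + 3.8·1111 + 5.6·1369 = 19148.2. Remainder 6131.3 / 11.6 ≈ 528.56.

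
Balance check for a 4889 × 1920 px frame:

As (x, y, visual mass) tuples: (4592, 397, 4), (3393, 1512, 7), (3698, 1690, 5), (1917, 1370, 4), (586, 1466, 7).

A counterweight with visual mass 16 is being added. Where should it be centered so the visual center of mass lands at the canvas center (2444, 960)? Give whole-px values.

After adding the counterweight, total weight = 4 + 7 + 5 + 4 + 7 + 16 = 43.
x: target moment 43×2444 = 105092; current 4·4592 + 7·3393 + 5·3698 + 4·1917 + 7·586 = 72379; the counterweight supplies 32713, so x = 32713/16 ≈ 2044.56.
y: target moment 43×960 = 41280; current 4·397 + 7·1512 + 5·1690 + 4·1370 + 7·1466 = 36364; the counterweight supplies 4916, so y = 4916/16 ≈ 307.25.

(2045, 307)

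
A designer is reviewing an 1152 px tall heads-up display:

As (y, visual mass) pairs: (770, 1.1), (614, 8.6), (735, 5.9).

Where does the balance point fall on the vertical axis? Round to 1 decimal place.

y ≈ 670.8

Weights sum to 1.1 + 8.6 + 5.9 = 15.6.
y-moment: 1.1·770 + 8.6·614 + 5.9·735 = 10463.9; centroid 10463.9/15.6 ≈ 670.76.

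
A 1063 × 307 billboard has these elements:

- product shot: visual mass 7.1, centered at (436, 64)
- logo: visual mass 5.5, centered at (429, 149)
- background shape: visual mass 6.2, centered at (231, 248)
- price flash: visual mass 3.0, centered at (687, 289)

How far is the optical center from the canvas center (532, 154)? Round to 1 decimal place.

≈ 122.4

Σw = 7.1 + 5.5 + 6.2 + 3.0 = 21.8.
Σw·x = 7.1·436 + 5.5·429 + 6.2·231 + 3.0·687 = 8948.3, so x̄ = 8948.3/21.8 ≈ 410.47.
Σw·y = 7.1·64 + 5.5·149 + 6.2·248 + 3.0·289 = 3678.5, so ȳ = 3678.5/21.8 ≈ 168.74.
Relative to (532, 154): Δ = (-121.53, 14.74); |Δ| = √(-121.53² + 14.74²) ≈ 122.42.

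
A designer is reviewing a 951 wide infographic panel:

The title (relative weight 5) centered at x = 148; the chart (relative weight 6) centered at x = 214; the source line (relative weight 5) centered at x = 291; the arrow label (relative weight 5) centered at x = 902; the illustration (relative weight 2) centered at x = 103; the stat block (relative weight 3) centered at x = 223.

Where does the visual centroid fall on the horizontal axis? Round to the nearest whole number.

Total weight = 5 + 6 + 5 + 5 + 2 + 3 = 26.
Σw·x = 8864; x̄ = 8864/26 ≈ 340.92.

x ≈ 341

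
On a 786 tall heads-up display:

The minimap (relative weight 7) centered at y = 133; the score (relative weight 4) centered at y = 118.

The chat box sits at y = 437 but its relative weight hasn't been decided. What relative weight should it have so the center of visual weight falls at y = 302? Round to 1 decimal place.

Fixed elements: Σw = 7 + 4 = 11, Σw·y = 7·133 + 4·118 = 1403.
Set Σw·y/Σw = 302: (1403 + 437w) = 302·(11 + w).
So w = (302·11 − 1403)/(437 − 302) = 1919/135 ≈ 14.21.

w ≈ 14.2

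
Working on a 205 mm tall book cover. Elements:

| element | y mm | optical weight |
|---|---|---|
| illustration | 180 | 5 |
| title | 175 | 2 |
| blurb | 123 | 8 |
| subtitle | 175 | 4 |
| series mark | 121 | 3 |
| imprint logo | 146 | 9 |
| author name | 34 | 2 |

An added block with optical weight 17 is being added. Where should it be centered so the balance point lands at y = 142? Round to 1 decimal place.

y ≈ 142.4

New total weight: (5 + 2 + 8 + 4 + 3 + 9 + 2) + 17 = 50.
y: need Σw·y = 50·142 = 7100. Existing = 5·180 + 2·175 + 8·123 + 4·175 + 3·121 + 9·146 + 2·34 = 4679. Remainder 2421 / 17 ≈ 142.41.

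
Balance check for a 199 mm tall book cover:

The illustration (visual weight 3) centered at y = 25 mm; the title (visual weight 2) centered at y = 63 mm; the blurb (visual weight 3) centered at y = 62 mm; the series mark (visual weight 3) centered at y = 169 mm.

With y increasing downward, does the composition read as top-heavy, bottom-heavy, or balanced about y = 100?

top-heavy

Σw = 3 + 2 + 3 + 3 = 11.
y: (3·25 + 2·63 + 3·62 + 3·169) / 11 = 894 / 11 ≈ 81.27
Since 81.3 is above (smaller y than) 100, the composition reads top-heavy.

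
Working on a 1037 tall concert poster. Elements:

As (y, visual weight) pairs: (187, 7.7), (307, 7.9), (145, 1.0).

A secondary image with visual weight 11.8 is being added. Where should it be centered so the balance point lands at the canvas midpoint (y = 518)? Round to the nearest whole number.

y ≈ 907

After adding the secondary image, total weight = 7.7 + 7.9 + 1.0 + 11.8 = 28.4.
y: target moment 28.4×518 = 14711.2; current 7.7·187 + 7.9·307 + 1.0·145 = 4010.2; the secondary image supplies 10701.0, so y = 10701.0/11.8 ≈ 906.86.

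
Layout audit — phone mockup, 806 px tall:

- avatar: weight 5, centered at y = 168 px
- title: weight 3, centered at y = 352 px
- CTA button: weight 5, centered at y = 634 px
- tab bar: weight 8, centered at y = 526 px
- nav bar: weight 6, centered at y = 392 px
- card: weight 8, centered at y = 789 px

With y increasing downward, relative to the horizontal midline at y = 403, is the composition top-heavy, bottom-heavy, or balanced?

bottom-heavy

Σw = 5 + 3 + 5 + 8 + 6 + 8 = 35.
Σw·y = 17938; ȳ = 17938/35 ≈ 512.51.
512.5 vs midline 403 → bottom-heavy.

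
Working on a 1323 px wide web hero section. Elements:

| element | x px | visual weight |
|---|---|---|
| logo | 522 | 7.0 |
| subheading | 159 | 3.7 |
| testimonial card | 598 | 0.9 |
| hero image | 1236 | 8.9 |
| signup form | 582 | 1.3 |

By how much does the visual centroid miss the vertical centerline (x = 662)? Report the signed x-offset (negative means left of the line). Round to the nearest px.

≈ 97 px

Weights sum to 7.0 + 3.7 + 0.9 + 8.9 + 1.3 = 21.8.
x-moment: 7.0·522 + 3.7·159 + 0.9·598 + 8.9·1236 + 1.3·582 = 16537.5; centroid 16537.5/21.8 ≈ 758.60.
Against x = 662, that's 758.60 − 662 = 96.60.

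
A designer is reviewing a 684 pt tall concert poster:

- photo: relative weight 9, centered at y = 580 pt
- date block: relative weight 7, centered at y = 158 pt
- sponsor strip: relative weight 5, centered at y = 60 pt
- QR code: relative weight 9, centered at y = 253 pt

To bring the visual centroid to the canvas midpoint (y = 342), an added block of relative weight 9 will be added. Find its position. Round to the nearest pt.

With the added block, Σw becomes 9 + 7 + 5 + 9 + 9 = 39.
y: target moment 39×342 = 13338; current 9·580 + 7·158 + 5·60 + 9·253 = 8903; the added block supplies 4435, so y = 4435/9 ≈ 492.78.

y ≈ 493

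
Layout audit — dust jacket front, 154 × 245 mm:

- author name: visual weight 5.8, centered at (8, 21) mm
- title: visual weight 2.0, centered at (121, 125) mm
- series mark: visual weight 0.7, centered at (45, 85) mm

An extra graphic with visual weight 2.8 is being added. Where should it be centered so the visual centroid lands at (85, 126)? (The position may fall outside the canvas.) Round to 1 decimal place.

(228.8, 354.5)

New total weight: (5.8 + 2.0 + 0.7) + 2.8 = 11.3.
Along x: (319.9 + 2.8·x) / 11.3 = 85 (existing moment 5.8·8 + 2.0·121 + 0.7·45 = 319.9) ⇒ x = (960.5 − 319.9) / 2.8 ≈ 228.79.
Along y: (431.3 + 2.8·y) / 11.3 = 126 (existing moment 5.8·21 + 2.0·125 + 0.7·85 = 431.3) ⇒ y = (1423.8 − 431.3) / 2.8 ≈ 354.46.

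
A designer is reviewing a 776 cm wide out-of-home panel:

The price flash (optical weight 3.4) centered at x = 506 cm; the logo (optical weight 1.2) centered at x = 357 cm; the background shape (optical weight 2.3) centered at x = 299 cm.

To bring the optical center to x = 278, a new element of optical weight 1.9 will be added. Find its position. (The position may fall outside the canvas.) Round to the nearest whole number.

x ≈ -205

New total weight: (3.4 + 1.2 + 2.3) + 1.9 = 8.8.
Along x: (2836.5 + 1.9·x) / 8.8 = 278 (existing moment 3.4·506 + 1.2·357 + 2.3·299 = 2836.5) ⇒ x = (2446.4 − 2836.5) / 1.9 ≈ -205.32.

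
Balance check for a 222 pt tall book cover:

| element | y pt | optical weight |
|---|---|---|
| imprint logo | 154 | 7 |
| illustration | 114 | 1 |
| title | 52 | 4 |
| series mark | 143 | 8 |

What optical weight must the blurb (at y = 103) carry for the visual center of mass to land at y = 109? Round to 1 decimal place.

Known weights sum to 7 + 1 + 4 + 8 = 20; their moment is 7·154 + 1·114 + 4·52 + 8·143 = 2544.
Balance at y = 109 requires (2544 + w·103) / (20 + w) = 109.
Solving: w = (109·20 − 2544) / (103 − 109) = -364 / -6 ≈ 60.67.

w ≈ 60.7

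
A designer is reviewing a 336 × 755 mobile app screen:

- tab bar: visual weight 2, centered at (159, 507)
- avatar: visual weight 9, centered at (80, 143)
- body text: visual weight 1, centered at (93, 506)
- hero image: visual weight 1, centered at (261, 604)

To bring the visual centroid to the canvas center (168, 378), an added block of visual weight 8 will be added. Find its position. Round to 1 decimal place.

After adding the added block, total weight = 2 + 9 + 1 + 1 + 8 = 21.
Along x: (1392 + 8·x) / 21 = 168 (existing moment 2·159 + 9·80 + 1·93 + 1·261 = 1392) ⇒ x = (3528 − 1392) / 8 ≈ 267.00.
Along y: (3411 + 8·y) / 21 = 378 (existing moment 2·507 + 9·143 + 1·506 + 1·604 = 3411) ⇒ y = (7938 − 3411) / 8 ≈ 565.88.

(267.0, 565.9)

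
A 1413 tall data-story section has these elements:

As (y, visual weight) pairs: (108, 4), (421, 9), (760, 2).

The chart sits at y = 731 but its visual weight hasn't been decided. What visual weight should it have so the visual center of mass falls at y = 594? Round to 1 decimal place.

w ≈ 23.1

Known weights sum to 4 + 9 + 2 = 15; their moment is 4·108 + 9·421 + 2·760 = 5741.
Balance at y = 594 requires (5741 + w·731) / (15 + w) = 594.
Solving: w = (594·15 − 5741) / (731 − 594) = 3169 / 137 ≈ 23.13.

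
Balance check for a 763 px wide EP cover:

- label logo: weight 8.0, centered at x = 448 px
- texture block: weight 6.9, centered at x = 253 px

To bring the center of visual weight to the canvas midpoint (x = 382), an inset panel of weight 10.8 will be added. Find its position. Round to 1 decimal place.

x ≈ 415.5

After adding the inset panel, total weight = 8.0 + 6.9 + 10.8 = 25.7.
Along x: (5329.7 + 10.8·x) / 25.7 = 382 (existing moment 8.0·448 + 6.9·253 = 5329.7) ⇒ x = (9817.4 − 5329.7) / 10.8 ≈ 415.53.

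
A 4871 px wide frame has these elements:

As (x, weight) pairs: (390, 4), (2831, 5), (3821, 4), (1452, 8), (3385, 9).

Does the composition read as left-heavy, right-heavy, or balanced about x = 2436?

Σw = 4 + 5 + 4 + 8 + 9 = 30.
Σw·x = 4·390 + 5·2831 + 4·3821 + 8·1452 + 9·3385 = 73080, so x̄ = 73080/30 ≈ 2436.00.
2436.00 = 2436 exactly: balanced.

balanced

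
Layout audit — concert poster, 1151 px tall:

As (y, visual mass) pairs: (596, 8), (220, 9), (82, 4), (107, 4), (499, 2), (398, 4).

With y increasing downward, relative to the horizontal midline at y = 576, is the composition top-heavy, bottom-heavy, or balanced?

Weights sum to 8 + 9 + 4 + 4 + 2 + 4 = 31.
y: (8·596 + 9·220 + 4·82 + 4·107 + 2·499 + 4·398) / 31 = 10094 / 31 ≈ 325.61
Since 325.6 is above (smaller y than) 576, the composition reads top-heavy.

top-heavy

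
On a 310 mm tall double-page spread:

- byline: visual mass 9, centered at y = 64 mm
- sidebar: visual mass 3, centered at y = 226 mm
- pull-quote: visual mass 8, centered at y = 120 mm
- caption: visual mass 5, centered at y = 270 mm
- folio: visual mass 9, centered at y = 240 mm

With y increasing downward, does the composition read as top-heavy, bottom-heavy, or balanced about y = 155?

bottom-heavy

Σw = 9 + 3 + 8 + 5 + 9 = 34.
y-moment: 9·64 + 3·226 + 8·120 + 5·270 + 9·240 = 5724; centroid 5724/34 ≈ 168.35.
168.4 lies below (larger y than) the midline 155, so the layout is bottom-heavy.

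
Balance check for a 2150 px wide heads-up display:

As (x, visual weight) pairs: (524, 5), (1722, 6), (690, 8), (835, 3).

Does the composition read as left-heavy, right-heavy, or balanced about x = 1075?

left-heavy

Σw = 5 + 6 + 8 + 3 = 22.
x-moment: 5·524 + 6·1722 + 8·690 + 3·835 = 20977; centroid 20977/22 ≈ 953.50.
953.5 vs midline 1075 → left-heavy.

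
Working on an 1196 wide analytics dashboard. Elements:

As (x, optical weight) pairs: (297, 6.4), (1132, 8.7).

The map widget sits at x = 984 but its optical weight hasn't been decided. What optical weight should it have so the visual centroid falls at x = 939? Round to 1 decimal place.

Fixed elements: Σw = 6.4 + 8.7 = 15.1, Σw·x = 6.4·297 + 8.7·1132 = 11749.2.
Set Σw·x/Σw = 939: (11749.2 + 984w) = 939·(15.1 + w).
Rearranging, w·(984 − 939) = 939·15.1 − 11749.2 = 2429.7, so w ≈ 2429.7/45 = 53.99.

w ≈ 54.0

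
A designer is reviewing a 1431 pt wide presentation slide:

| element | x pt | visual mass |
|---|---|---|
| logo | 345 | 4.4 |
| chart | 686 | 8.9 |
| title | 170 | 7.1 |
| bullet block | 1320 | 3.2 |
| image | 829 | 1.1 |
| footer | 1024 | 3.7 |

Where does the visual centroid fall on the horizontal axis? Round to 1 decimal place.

Weights sum to 4.4 + 8.9 + 7.1 + 3.2 + 1.1 + 3.7 = 28.4.
x: (4.4·345 + 8.9·686 + 7.1·170 + 3.2·1320 + 1.1·829 + 3.7·1024) / 28.4 = 17755.1 / 28.4 ≈ 625.18

x ≈ 625.2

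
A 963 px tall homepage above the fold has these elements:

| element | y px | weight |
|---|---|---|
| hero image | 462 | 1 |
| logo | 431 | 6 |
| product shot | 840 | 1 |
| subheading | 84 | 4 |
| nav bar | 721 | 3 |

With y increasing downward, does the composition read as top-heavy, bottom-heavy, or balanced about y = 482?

top-heavy

Weights sum to 1 + 6 + 1 + 4 + 3 = 15.
y-moment: 1·462 + 6·431 + 1·840 + 4·84 + 3·721 = 6387; centroid 6387/15 ≈ 425.80.
425.8 vs midline 482 → top-heavy.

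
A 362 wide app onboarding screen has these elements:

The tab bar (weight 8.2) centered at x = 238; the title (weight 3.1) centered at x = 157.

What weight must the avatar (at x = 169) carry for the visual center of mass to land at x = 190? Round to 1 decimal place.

w ≈ 13.9

Known weights sum to 8.2 + 3.1 = 11.3; their moment is 8.2·238 + 3.1·157 = 2438.3.
Set Σw·x/Σw = 190: (2438.3 + 169w) = 190·(11.3 + w).
Solving: w = (190·11.3 − 2438.3) / (169 − 190) = -291.3 / -21 ≈ 13.87.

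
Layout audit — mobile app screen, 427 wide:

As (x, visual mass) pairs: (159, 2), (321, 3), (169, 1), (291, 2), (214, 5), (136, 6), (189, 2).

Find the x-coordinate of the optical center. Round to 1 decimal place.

x ≈ 204.6

Weights sum to 2 + 3 + 1 + 2 + 5 + 6 + 2 = 21.
Σw·x = 4296; x̄ = 4296/21 ≈ 204.57.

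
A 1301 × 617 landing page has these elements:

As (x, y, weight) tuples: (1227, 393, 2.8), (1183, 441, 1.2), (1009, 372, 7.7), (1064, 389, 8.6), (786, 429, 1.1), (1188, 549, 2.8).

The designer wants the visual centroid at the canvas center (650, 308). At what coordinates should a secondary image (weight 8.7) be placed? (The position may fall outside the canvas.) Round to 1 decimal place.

New total weight: (2.8 + 1.2 + 7.7 + 8.6 + 1.1 + 2.8) + 8.7 = 32.9.
x: target moment 32.9×650 = 21385.0; current 2.8·1227 + 1.2·1183 + 7.7·1009 + 8.6·1064 + 1.1·786 + 2.8·1188 = 25965.9; the secondary image supplies -4580.9, so x = -4580.9/8.7 ≈ -526.54.
y: target moment 32.9×308 = 10133.2; current 2.8·393 + 1.2·441 + 7.7·372 + 8.6·389 + 1.1·429 + 2.8·549 = 9848.5; the secondary image supplies 284.7, so y = 284.7/8.7 ≈ 32.72.

(-526.5, 32.7)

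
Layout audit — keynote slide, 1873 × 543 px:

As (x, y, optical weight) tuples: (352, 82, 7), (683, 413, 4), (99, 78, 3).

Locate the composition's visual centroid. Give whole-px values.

Total weight = 7 + 4 + 3 = 14.
x-moment: 7·352 + 4·683 + 3·99 = 5493; centroid 5493/14 ≈ 392.36.
y-moment: 7·82 + 4·413 + 3·78 = 2460; centroid 2460/14 ≈ 175.71.

(392, 176)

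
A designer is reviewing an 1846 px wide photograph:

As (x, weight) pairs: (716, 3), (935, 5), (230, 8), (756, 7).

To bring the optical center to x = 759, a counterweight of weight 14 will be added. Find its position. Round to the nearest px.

x ≈ 1009

New total weight: (3 + 5 + 8 + 7) + 14 = 37.
x: need Σw·x = 37·759 = 28083. Existing = 3·716 + 5·935 + 8·230 + 7·756 = 13955. Remainder 14128 / 14 ≈ 1009.14.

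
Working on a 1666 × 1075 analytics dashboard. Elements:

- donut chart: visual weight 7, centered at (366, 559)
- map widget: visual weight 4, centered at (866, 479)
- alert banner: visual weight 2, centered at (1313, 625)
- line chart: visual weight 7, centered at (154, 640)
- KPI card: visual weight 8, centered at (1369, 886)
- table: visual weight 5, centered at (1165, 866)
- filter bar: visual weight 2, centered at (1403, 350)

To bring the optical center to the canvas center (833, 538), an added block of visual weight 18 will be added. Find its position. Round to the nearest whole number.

(824, 269)

New total weight: (7 + 4 + 2 + 7 + 8 + 5 + 2) + 18 = 53.
x: target moment 53×833 = 44149; current 7·366 + 4·866 + 2·1313 + 7·154 + 8·1369 + 5·1165 + 2·1403 = 29313; the added block supplies 14836, so x = 14836/18 ≈ 824.22.
y: target moment 53×538 = 28514; current 7·559 + 4·479 + 2·625 + 7·640 + 8·886 + 5·866 + 2·350 = 23677; the added block supplies 4837, so y = 4837/18 ≈ 268.72.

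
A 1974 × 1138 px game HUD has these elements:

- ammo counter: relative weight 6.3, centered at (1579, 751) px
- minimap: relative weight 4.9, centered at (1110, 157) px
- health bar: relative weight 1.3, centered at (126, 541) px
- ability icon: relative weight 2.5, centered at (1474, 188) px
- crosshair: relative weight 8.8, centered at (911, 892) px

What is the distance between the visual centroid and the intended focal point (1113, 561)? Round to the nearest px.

Total weight = 6.3 + 4.9 + 1.3 + 2.5 + 8.8 = 23.8.
x: (6.3·1579 + 4.9·1110 + 1.3·126 + 2.5·1474 + 8.8·911) / 23.8 = 27252.3 / 23.8 ≈ 1145.05
y: (6.3·751 + 4.9·157 + 1.3·541 + 2.5·188 + 8.8·892) / 23.8 = 14523.5 / 23.8 ≈ 610.23
Offset from (1113, 561): Δx ≈ 32.05, Δy ≈ 49.23; distance = √(Δx² + Δy²) ≈ 58.75.

≈ 59 px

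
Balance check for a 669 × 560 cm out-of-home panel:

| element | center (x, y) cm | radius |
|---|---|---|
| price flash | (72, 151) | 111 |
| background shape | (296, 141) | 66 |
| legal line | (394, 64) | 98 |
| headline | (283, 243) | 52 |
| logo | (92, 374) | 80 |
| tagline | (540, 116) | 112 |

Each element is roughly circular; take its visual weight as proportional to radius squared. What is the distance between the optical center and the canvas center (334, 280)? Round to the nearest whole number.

≈ 128 cm

r² weights: price flash 111² = 12321, background shape 66² = 4356, legal line 98² = 9604, headline 52² = 2704, logo 80² = 6400, tagline 112² = 12544. Total = 47929.
Σw·x = 14088256; x̄ = 14088256/47929 ≈ 293.94.
y: moment 7595099 / weight 47929 ≈ 158.47
Offset from (334, 280): Δx ≈ -40.06, Δy ≈ -121.53; distance = √(Δx² + Δy²) ≈ 127.97.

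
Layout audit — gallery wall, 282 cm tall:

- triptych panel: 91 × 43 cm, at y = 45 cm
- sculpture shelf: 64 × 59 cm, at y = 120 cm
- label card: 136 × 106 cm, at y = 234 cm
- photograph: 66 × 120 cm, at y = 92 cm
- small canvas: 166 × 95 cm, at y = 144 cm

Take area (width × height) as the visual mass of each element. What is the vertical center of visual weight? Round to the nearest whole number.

Taking area as weight: triptych panel 91·43 = 3913, sculpture shelf 64·59 = 3776, label card 136·106 = 14416, photograph 66·120 = 7920, small canvas 166·95 = 15770. Sum 45795.
Σw·y = 3913·45 + 3776·120 + 14416·234 + 7920·92 + 15770·144 = 7002069, so ȳ = 7002069/45795 ≈ 152.90.

y ≈ 153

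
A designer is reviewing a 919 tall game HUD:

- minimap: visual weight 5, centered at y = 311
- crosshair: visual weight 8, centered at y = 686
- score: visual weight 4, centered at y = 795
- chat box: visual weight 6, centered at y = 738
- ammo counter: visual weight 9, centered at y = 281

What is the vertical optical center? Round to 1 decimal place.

Total weight = 5 + 8 + 4 + 6 + 9 = 32.
Σw·y = 5·311 + 8·686 + 4·795 + 6·738 + 9·281 = 17180, so ȳ = 17180/32 ≈ 536.88.

y ≈ 536.9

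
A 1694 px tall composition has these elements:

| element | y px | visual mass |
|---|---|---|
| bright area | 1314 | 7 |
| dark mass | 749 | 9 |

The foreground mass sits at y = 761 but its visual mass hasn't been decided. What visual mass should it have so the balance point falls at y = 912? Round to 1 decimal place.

Existing Σw = 16 (7 + 9); existing moment 7·1314 + 9·749 = 15939.
For the centroid to hit 912: (15939 + w·761) / (16 + w) = 912.
Solving: w = (912·16 − 15939) / (761 − 912) = -1347 / -151 ≈ 8.92.

w ≈ 8.9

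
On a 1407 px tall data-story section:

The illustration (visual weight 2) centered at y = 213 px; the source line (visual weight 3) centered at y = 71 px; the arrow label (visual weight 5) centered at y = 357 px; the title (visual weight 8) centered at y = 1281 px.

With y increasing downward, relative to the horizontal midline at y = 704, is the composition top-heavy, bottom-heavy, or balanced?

balanced

Σw = 2 + 3 + 5 + 8 = 18.
y: (2·213 + 3·71 + 5·357 + 8·1281) / 18 = 12672 / 18 ≈ 704.00
704.00 = 704 exactly: balanced.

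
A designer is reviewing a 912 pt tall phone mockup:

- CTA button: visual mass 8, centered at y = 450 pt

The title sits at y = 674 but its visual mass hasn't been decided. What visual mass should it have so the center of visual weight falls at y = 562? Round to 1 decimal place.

The single fixed element contributes weight 8, moment 8·450 = 3600.
For the centroid to hit 562: (3600 + w·674) / (8 + w) = 562.
Solving: w = (562·8 − 3600) / (674 − 562) = 896 / 112 ≈ 8.00.

w ≈ 8.0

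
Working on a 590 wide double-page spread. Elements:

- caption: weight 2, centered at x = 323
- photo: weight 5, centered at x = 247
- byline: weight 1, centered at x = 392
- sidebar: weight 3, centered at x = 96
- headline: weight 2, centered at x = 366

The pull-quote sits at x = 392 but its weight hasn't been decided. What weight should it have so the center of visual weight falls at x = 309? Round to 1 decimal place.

Known weights sum to 2 + 5 + 1 + 3 + 2 = 13; their moment is 2·323 + 5·247 + 1·392 + 3·96 + 2·366 = 3293.
Balance at x = 309 requires (3293 + w·392) / (13 + w) = 309.
Solving: w = (309·13 − 3293) / (392 − 309) = 724 / 83 ≈ 8.72.

w ≈ 8.7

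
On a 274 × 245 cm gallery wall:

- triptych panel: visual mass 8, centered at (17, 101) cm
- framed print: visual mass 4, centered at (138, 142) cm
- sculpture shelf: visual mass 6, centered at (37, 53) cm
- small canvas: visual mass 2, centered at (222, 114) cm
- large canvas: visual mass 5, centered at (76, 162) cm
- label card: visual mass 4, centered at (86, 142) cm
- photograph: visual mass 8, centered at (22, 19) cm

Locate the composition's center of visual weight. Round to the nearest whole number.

Σw = 8 + 4 + 6 + 2 + 5 + 4 + 8 = 37.
x: moment 2254 / weight 37 ≈ 60.92
Σw·y = 3452; ȳ = 3452/37 ≈ 93.30.

(61, 93)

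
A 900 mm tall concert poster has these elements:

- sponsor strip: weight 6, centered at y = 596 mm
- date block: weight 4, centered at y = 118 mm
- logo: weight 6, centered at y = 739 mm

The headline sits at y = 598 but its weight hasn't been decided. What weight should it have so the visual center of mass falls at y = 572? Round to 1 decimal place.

Existing Σw = 16 (6 + 4 + 6); existing moment 6·596 + 4·118 + 6·739 = 8482.
For the centroid to hit 572: (8482 + w·598) / (16 + w) = 572.
Rearranging, w·(598 − 572) = 572·16 − 8482 = 670, so w ≈ 670/26 = 25.77.

w ≈ 25.8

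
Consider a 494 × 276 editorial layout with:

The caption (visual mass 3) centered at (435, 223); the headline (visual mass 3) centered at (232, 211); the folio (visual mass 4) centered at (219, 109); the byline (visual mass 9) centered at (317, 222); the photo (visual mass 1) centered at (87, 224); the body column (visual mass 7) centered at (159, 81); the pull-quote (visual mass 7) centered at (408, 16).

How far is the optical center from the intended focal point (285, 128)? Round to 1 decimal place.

≈ 8.9

Σw = 3 + 3 + 4 + 9 + 1 + 7 + 7 = 34.
x-moment: 3·435 + 3·232 + 4·219 + 9·317 + 1·87 + 7·159 + 7·408 = 9786; centroid 9786/34 ≈ 287.82.
y-moment: 3·223 + 3·211 + 4·109 + 9·222 + 1·224 + 7·81 + 7·16 = 4639; centroid 4639/34 ≈ 136.44.
From (285, 128): dx = 2.82, dy = 8.44, so the distance is √(dx²+dy²) ≈ 8.90.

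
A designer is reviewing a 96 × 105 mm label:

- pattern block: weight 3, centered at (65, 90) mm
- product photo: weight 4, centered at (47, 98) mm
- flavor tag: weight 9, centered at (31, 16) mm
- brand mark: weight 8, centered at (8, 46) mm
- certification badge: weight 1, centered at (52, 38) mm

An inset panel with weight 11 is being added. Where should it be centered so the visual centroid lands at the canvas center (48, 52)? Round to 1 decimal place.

(86.4, 60.0)

After adding the inset panel, total weight = 3 + 4 + 9 + 8 + 1 + 11 = 36.
x: target moment 36×48 = 1728; current 3·65 + 4·47 + 9·31 + 8·8 + 1·52 = 778; the inset panel supplies 950, so x = 950/11 ≈ 86.36.
y: target moment 36×52 = 1872; current 3·90 + 4·98 + 9·16 + 8·46 + 1·38 = 1212; the inset panel supplies 660, so y = 660/11 ≈ 60.00.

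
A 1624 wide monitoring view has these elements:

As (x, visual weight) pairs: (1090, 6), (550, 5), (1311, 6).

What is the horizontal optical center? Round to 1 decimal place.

x ≈ 1009.2

Σw = 6 + 5 + 6 = 17.
x: (6·1090 + 5·550 + 6·1311) / 17 = 17156 / 17 ≈ 1009.18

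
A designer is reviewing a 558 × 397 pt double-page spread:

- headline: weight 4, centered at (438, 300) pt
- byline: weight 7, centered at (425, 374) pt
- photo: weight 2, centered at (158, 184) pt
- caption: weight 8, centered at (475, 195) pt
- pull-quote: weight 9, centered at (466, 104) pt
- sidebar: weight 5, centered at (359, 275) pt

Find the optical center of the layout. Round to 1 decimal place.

(423.8, 230.2)

Total weight = 4 + 7 + 2 + 8 + 9 + 5 = 35.
x: (4·438 + 7·425 + 2·158 + 8·475 + 9·466 + 5·359) / 35 = 14832 / 35 ≈ 423.77
y: (4·300 + 7·374 + 2·184 + 8·195 + 9·104 + 5·275) / 35 = 8057 / 35 ≈ 230.20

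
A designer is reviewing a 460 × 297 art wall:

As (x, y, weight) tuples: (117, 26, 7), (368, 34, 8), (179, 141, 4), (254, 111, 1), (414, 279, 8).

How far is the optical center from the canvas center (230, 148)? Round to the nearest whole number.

Total weight = 7 + 8 + 4 + 1 + 8 = 28.
x-moment: 7·117 + 8·368 + 4·179 + 1·254 + 8·414 = 8045; centroid 8045/28 ≈ 287.32.
y-moment: 7·26 + 8·34 + 4·141 + 1·111 + 8·279 = 3361; centroid 3361/28 ≈ 120.04.
Offset from (230, 148): Δx ≈ 57.32, Δy ≈ -27.96; distance = √(Δx² + Δy²) ≈ 63.78.

≈ 64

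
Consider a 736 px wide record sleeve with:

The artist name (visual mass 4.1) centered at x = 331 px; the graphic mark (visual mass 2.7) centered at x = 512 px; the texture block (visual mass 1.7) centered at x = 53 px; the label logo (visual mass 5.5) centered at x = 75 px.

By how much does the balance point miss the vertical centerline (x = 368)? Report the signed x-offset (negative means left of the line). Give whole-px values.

≈ -136 px

Σw = 4.1 + 2.7 + 1.7 + 5.5 = 14.0.
x: (4.1·331 + 2.7·512 + 1.7·53 + 5.5·75) / 14.0 = 3242.1 / 14.0 ≈ 231.58
Difference: 231.58 − 368 ≈ -136.42.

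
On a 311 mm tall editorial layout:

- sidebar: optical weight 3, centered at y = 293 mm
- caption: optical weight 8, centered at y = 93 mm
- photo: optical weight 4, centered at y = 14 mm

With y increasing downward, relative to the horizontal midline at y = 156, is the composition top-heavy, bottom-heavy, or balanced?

top-heavy

Weights sum to 3 + 8 + 4 = 15.
Σw·y = 3·293 + 8·93 + 4·14 = 1679, so ȳ = 1679/15 ≈ 111.93.
111.9 lies above (smaller y than) the midline 156, so the layout is top-heavy.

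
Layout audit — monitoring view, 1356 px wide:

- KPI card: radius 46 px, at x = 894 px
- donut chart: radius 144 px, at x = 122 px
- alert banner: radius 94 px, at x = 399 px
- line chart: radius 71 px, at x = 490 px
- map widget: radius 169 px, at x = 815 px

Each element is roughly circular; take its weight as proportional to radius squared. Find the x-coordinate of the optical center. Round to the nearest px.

r² weights: KPI card 46² = 2116, donut chart 144² = 20736, alert banner 94² = 8836, line chart 71² = 5041, map widget 169² = 28561. Total = 65290.
x-moment: 2116·894 + 20736·122 + 8836·399 + 5041·490 + 28561·815 = 33694365; centroid 33694365/65290 ≈ 516.07.

x ≈ 516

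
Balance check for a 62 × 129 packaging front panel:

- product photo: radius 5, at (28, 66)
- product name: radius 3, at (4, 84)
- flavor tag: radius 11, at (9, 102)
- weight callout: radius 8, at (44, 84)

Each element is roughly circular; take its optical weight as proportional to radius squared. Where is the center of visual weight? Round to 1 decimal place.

r² weights: product photo 5² = 25, product name 3² = 9, flavor tag 11² = 121, weight callout 8² = 64. Total = 219.
x-moment: 25·28 + 9·4 + 121·9 + 64·44 = 4641; centroid 4641/219 ≈ 21.19.
y-moment: 25·66 + 9·84 + 121·102 + 64·84 = 20124; centroid 20124/219 ≈ 91.89.

(21.2, 91.9)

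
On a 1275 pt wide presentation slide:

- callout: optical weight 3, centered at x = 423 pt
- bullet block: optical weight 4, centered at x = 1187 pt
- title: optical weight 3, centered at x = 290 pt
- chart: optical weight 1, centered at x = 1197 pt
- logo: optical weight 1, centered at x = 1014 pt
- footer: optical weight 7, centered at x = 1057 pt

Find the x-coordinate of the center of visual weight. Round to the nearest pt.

x ≈ 868

Σw = 3 + 4 + 3 + 1 + 1 + 7 = 19.
x-moment: 3·423 + 4·1187 + 3·290 + 1·1197 + 1·1014 + 7·1057 = 16497; centroid 16497/19 ≈ 868.26.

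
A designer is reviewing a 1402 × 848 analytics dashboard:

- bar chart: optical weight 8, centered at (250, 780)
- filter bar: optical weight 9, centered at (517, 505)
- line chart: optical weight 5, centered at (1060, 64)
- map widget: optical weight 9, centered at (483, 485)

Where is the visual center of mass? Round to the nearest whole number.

(526, 499)

Total weight = 8 + 9 + 5 + 9 = 31.
x-moment: 8·250 + 9·517 + 5·1060 + 9·483 = 16300; centroid 16300/31 ≈ 525.81.
y-moment: 8·780 + 9·505 + 5·64 + 9·485 = 15470; centroid 15470/31 ≈ 499.03.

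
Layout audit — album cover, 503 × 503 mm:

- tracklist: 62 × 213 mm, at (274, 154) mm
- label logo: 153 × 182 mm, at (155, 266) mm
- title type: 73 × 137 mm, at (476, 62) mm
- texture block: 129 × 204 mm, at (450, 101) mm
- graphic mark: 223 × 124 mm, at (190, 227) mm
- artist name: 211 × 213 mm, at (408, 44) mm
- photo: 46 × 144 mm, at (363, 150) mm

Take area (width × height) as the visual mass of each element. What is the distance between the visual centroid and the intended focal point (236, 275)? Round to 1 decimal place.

≈ 160.2 mm

Areas: tracklist 62·213 = 13206, label logo 153·182 = 27846, title type 73·137 = 10001, texture block 129·204 = 26316, graphic mark 223·124 = 27652, artist name 211·213 = 44943, photo 46·144 = 6624. Total weight = 156588.
x: moment 50532386 / weight 156588 ≈ 322.71
y: moment 21966834 / weight 156588 ≈ 140.28
From (236, 275): dx = 86.71, dy = -134.72, so the distance is √(dx²+dy²) ≈ 160.21.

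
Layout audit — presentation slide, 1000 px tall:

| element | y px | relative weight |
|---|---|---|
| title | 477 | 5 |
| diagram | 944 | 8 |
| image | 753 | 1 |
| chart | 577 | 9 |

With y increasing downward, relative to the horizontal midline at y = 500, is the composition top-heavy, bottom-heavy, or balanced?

bottom-heavy

Σw = 5 + 8 + 1 + 9 = 23.
y-moment: 5·477 + 8·944 + 1·753 + 9·577 = 15883; centroid 15883/23 ≈ 690.57.
Since 690.6 is below (larger y than) 500, the composition reads bottom-heavy.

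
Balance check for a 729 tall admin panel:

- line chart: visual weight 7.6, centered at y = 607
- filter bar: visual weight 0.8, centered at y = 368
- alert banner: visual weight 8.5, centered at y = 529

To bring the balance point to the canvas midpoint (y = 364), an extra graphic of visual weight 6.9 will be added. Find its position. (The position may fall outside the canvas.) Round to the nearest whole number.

y ≈ -107

With the extra graphic, Σw becomes 7.6 + 0.8 + 8.5 + 6.9 = 23.8.
y: need Σw·y = 23.8·364 = 8663.2. Existing = 7.6·607 + 0.8·368 + 8.5·529 = 9404.1. Remainder -740.9 / 6.9 ≈ -107.38.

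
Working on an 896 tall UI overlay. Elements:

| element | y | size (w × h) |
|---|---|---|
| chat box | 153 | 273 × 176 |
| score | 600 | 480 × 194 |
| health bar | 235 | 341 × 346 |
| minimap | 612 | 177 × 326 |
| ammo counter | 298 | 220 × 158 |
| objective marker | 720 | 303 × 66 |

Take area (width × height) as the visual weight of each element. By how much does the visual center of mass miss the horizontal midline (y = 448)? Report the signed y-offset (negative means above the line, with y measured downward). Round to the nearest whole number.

Areas: chat box 273·176 = 48048, score 480·194 = 93120, health bar 341·346 = 117986, minimap 177·326 = 57702, ammo counter 220·158 = 34760, objective marker 303·66 = 19998. Total weight = 371614.
y-moment: 48048·153 + 93120·600 + 117986·235 + 57702·612 + 34760·298 + 19998·720 = 151020718; centroid 151020718/371614 ≈ 406.39.
Against y = 448, that's 406.39 − 448 = -41.61.

≈ -42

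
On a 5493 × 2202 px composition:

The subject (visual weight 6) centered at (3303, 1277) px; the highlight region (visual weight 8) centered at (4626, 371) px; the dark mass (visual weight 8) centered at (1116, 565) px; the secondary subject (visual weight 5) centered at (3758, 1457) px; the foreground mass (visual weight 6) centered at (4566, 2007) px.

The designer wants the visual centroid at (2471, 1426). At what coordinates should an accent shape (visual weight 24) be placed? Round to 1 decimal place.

(1204.5, 1950.2)

After adding the accent shape, total weight = 6 + 8 + 8 + 5 + 6 + 24 = 57.
x: need Σw·x = 57·2471 = 140847. Existing = 6·3303 + 8·4626 + 8·1116 + 5·3758 + 6·4566 = 111940. Remainder 28907 / 24 ≈ 1204.46.
y: need Σw·y = 57·1426 = 81282. Existing = 6·1277 + 8·371 + 8·565 + 5·1457 + 6·2007 = 34477. Remainder 46805 / 24 ≈ 1950.21.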